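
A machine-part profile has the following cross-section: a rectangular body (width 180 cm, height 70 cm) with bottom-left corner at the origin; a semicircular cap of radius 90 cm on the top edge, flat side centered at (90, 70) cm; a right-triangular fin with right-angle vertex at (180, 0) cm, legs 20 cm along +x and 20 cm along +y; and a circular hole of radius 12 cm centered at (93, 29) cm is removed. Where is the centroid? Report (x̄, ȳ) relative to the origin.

rectangular body: A = 180 × 70 = 12600.00, centroid at (90.00, 35.00).
semicircular top: A = ½π·90² = 12723.45, centroid at (90.00, 108.20).
triangular fin: A = ½·20·20 = 200.00, centroid at (186.67, 6.67).
hole: A = −π·12² = -452.39, centroid at (93.00, 29.00).
ΣA = 25071.06 cm², ΣAx̄ = 2274371.65 cm³, ΣAȳ = 1805855.56 cm³.
x̄ = 2274371.65/25071.06 = 90.72 cm; ȳ = 1805855.56/25071.06 = 72.03 cm.

x̄ = 90.72 cm, ȳ = 72.03 cm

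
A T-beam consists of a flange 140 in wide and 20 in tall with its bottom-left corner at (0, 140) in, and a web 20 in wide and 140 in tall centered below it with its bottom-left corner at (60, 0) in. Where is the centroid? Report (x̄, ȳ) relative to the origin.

Part | A | x̄ᵢ | ȳᵢ | A·x̄ᵢ | A·ȳᵢ
web | 2800.00 | 70.00 | 70.00 | 196000.00 | 196000.00
flange | 2800.00 | 70.00 | 150.00 | 196000.00 | 420000.00
Σ | 5600.00 |  |  | 392000.00 | 616000.00
x̄ = 392000.00 / 5600.00 = 70.00 in
ȳ = 616000.00 / 5600.00 = 110.00 in

x̄ = 70.00 in, ȳ = 110.00 in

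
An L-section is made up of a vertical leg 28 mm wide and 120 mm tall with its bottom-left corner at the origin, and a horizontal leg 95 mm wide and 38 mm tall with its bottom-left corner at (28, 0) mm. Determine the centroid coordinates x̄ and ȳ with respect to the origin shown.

Part | A | x̄ᵢ | ȳᵢ | A·x̄ᵢ | A·ȳᵢ
vertical leg | 3360.00 | 14.00 | 60.00 | 47040.00 | 201600.00
horizontal leg | 3610.00 | 75.50 | 19.00 | 272555.00 | 68590.00
Σ | 6970.00 |  |  | 319595.00 | 270190.00
x̄ = 319595.00 / 6970.00 = 45.85 mm
ȳ = 270190.00 / 6970.00 = 38.76 mm

x̄ = 45.85 mm, ȳ = 38.76 mm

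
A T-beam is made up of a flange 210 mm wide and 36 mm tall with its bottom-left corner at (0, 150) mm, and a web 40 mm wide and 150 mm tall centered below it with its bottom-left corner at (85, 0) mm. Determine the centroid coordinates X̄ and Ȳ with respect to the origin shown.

web: A = 40 × 150 = 6000.00, centroid at (105.00, 75.00).
flange: A = 210 × 36 = 7560.00, centroid at (105.00, 168.00).
ΣA = 13560.00 mm², ΣAX̄ = 1423800.00 mm³, ΣAȲ = 1720080.00 mm³.
X̄ = 1423800.00/13560.00 = 105.00 mm; Ȳ = 1720080.00/13560.00 = 126.85 mm.

X̄ = 105.00 mm, Ȳ = 126.85 mm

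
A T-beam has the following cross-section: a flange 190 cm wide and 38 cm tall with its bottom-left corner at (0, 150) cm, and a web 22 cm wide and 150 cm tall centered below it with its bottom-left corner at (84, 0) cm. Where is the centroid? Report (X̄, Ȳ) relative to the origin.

X̄ = 95.00 cm, Ȳ = 139.51 cm

web: A = 22 × 150 = 3300.00, centroid at (95.00, 75.00).
flange: A = 190 × 38 = 7220.00, centroid at (95.00, 169.00).
ΣA = 10520.00 cm², ΣAX̄ = 999400.00 cm³, ΣAȲ = 1467680.00 cm³.
X̄ = 999400.00/10520.00 = 95.00 cm; Ȳ = 1467680.00/10520.00 = 139.51 cm.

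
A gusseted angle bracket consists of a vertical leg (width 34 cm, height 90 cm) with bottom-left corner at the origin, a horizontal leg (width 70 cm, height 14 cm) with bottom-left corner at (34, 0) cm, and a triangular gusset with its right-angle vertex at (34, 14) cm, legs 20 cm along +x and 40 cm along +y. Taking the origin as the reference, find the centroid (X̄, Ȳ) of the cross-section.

Part | A | x̄ᵢ | ȳᵢ | A·x̄ᵢ | A·ȳᵢ
vertical leg | 3060.00 | 17.00 | 45.00 | 52020.00 | 137700.00
horizontal leg | 980.00 | 69.00 | 7.00 | 67620.00 | 6860.00
gusset | 400.00 | 40.67 | 27.33 | 16266.67 | 10933.33
Σ | 4440.00 |  |  | 135906.67 | 155493.33
X̄ = 135906.67 / 4440.00 = 30.61 cm
Ȳ = 155493.33 / 4440.00 = 35.02 cm

X̄ = 30.61 cm, Ȳ = 35.02 cm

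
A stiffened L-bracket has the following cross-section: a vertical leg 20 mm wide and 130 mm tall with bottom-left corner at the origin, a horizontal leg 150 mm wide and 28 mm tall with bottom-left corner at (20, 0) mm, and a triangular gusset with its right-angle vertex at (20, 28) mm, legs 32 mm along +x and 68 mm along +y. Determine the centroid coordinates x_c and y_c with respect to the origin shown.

vertical leg: A = 20 × 130 = 2600.00, centroid at (10.00, 65.00).
horizontal leg: A = 150 × 28 = 4200.00, centroid at (95.00, 14.00).
gusset: A = ½·32·68 = 1088.00, centroid at (30.67, 50.67).
ΣA = 7888.00 mm²
ΣAx_c = (2600.00)(10.00) + (4200.00)(95.00) + (1088.00)(30.67) = 458365.33 mm³
ΣAy_c = (2600.00)(65.00) + (4200.00)(14.00) + (1088.00)(50.67) = 282925.33 mm³
x_c = 458365.33 / 7888.00 = 58.11 mm
y_c = 282925.33 / 7888.00 = 35.87 mm

x_c = 58.11 mm, y_c = 35.87 mm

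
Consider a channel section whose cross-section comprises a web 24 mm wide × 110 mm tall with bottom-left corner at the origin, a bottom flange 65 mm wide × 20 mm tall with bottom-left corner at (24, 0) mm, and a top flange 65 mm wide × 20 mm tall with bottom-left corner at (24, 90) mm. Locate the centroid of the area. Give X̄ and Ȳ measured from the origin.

X̄ = 34.08 mm, Ȳ = 55.00 mm

web: A = 24 × 110 = 2640.00, centroid at (12.00, 55.00).
bottom flange: A = 65 × 20 = 1300.00, centroid at (56.50, 10.00).
top flange: A = 65 × 20 = 1300.00, centroid at (56.50, 100.00).
ΣA = 5240.00 mm², ΣAX̄ = 178580.00 mm³, ΣAȲ = 288200.00 mm³.
X̄ = 178580.00/5240.00 = 34.08 mm; Ȳ = 288200.00/5240.00 = 55.00 mm.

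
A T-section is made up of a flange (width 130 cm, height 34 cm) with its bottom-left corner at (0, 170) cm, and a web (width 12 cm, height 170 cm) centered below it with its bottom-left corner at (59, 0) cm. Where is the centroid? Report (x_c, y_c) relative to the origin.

x_c = 65.00 cm, y_c = 154.79 cm

Part | A | x̄ᵢ | ȳᵢ | A·x̄ᵢ | A·ȳᵢ
web | 2040.00 | 65.00 | 85.00 | 132600.00 | 173400.00
flange | 4420.00 | 65.00 | 187.00 | 287300.00 | 826540.00
Σ | 6460.00 |  |  | 419900.00 | 999940.00
x_c = 419900.00 / 6460.00 = 65.00 cm
y_c = 999940.00 / 6460.00 = 154.79 cm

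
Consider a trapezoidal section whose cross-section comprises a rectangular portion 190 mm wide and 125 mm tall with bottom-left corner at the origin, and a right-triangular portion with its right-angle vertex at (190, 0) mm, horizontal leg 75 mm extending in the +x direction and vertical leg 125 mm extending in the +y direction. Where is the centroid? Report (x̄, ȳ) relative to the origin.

Part | A | x̄ᵢ | ȳᵢ | A·x̄ᵢ | A·ȳᵢ
rectangular portion | 23750.00 | 95.00 | 62.50 | 2256250.00 | 1484375.00
triangular portion | 4687.50 | 215.00 | 41.67 | 1007812.50 | 195312.50
Σ | 28437.50 |  |  | 3264062.50 | 1679687.50
x̄ = 3264062.50 / 28437.50 = 114.78 mm
ȳ = 1679687.50 / 28437.50 = 59.07 mm

x̄ = 114.78 mm, ȳ = 59.07 mm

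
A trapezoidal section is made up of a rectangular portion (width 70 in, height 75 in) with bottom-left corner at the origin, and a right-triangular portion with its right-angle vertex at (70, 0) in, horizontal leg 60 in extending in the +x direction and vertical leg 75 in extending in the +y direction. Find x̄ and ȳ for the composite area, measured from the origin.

x̄ = 51.50 in, ȳ = 33.75 in

rectangular portion: A = 70 × 75 = 5250.00, centroid at (35.00, 37.50).
triangular portion: A = ½·60·75 = 2250.00, centroid at (90.00, 25.00).
ΣA = 7500.00 in², ΣAx̄ = 386250.00 in³, ΣAȳ = 253125.00 in³.
x̄ = 386250.00/7500.00 = 51.50 in; ȳ = 253125.00/7500.00 = 33.75 in.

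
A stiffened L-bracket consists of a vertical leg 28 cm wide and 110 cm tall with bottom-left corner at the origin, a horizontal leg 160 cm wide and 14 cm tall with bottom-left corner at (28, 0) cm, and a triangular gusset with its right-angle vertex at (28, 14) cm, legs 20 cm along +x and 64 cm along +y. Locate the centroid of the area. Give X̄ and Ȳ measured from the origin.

Part | A | x̄ᵢ | ȳᵢ | A·x̄ᵢ | A·ȳᵢ
vertical leg | 3080.00 | 14.00 | 55.00 | 43120.00 | 169400.00
horizontal leg | 2240.00 | 108.00 | 7.00 | 241920.00 | 15680.00
gusset | 640.00 | 34.67 | 35.33 | 22186.67 | 22613.33
Σ | 5960.00 |  |  | 307226.67 | 207693.33
X̄ = 307226.67 / 5960.00 = 51.55 cm
Ȳ = 207693.33 / 5960.00 = 34.85 cm

X̄ = 51.55 cm, Ȳ = 34.85 cm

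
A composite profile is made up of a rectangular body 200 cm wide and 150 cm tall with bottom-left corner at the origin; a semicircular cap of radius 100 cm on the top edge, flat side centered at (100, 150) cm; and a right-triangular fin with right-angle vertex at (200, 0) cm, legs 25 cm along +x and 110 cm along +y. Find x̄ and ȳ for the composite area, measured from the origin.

Part | A | x̄ᵢ | ȳᵢ | A·x̄ᵢ | A·ȳᵢ
rectangular body | 30000.00 | 100.00 | 75.00 | 3000000.00 | 2250000.00
semicircular top | 15707.96 | 100.00 | 192.44 | 1570796.33 | 3022861.16
triangular fin | 1375.00 | 208.33 | 36.67 | 286458.33 | 50416.67
Σ | 47082.96 |  |  | 4857254.66 | 5323277.82
x̄ = 4857254.66 / 47082.96 = 103.16 cm
ȳ = 5323277.82 / 47082.96 = 113.06 cm

x̄ = 103.16 cm, ȳ = 113.06 cm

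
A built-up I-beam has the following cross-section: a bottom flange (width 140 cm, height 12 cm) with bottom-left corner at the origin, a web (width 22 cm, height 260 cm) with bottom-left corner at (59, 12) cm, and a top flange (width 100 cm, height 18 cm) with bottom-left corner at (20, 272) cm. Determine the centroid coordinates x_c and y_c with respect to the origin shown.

x_c = 70.00 cm, y_c = 144.36 cm

bottom flange: A = 140 × 12 = 1680.00, centroid at (70.00, 6.00).
web: A = 22 × 260 = 5720.00, centroid at (70.00, 142.00).
top flange: A = 100 × 18 = 1800.00, centroid at (70.00, 281.00).
ΣA = 9200.00 cm²
ΣAx_c = (1680.00)(70.00) + (5720.00)(70.00) + (1800.00)(70.00) = 644000.00 cm³
ΣAy_c = (1680.00)(6.00) + (5720.00)(142.00) + (1800.00)(281.00) = 1328120.00 cm³
x_c = 644000.00 / 9200.00 = 70.00 cm
y_c = 1328120.00 / 9200.00 = 144.36 cm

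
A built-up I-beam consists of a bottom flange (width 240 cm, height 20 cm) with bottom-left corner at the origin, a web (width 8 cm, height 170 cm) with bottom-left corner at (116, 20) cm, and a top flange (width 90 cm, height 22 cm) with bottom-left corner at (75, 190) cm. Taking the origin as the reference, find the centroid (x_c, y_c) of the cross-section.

bottom flange: A = 240 × 20 = 4800.00, centroid at (120.00, 10.00).
web: A = 8 × 170 = 1360.00, centroid at (120.00, 105.00).
top flange: A = 90 × 22 = 1980.00, centroid at (120.00, 201.00).
ΣA = 8140.00 cm²
ΣAx_c = (4800.00)(120.00) + (1360.00)(120.00) + (1980.00)(120.00) = 976800.00 cm³
ΣAy_c = (4800.00)(10.00) + (1360.00)(105.00) + (1980.00)(201.00) = 588780.00 cm³
x_c = 976800.00 / 8140.00 = 120.00 cm
y_c = 588780.00 / 8140.00 = 72.33 cm

x_c = 120.00 cm, y_c = 72.33 cm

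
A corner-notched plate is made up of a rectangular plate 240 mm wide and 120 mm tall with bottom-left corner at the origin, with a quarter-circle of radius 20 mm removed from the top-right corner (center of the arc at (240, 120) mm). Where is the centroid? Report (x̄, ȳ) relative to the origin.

plate: A = 240 × 120 = 28800.00, centroid at (120.00, 60.00).
removed quarter-circle: A = −¼π·20² = -314.16, centroid at (231.51, 111.51).
ΣA = 28485.84 mm², ΣAx̄ = 3383268.44 mm³, ΣAȳ = 1692967.55 mm³.
x̄ = 3383268.44/28485.84 = 118.77 mm; ȳ = 1692967.55/28485.84 = 59.43 mm.

x̄ = 118.77 mm, ȳ = 59.43 mm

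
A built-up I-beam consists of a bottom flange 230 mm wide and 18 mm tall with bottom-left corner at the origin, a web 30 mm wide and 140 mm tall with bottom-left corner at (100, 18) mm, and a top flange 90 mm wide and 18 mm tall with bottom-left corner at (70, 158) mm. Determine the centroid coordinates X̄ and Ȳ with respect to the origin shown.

bottom flange: A = 230 × 18 = 4140.00, centroid at (115.00, 9.00).
web: A = 30 × 140 = 4200.00, centroid at (115.00, 88.00).
top flange: A = 90 × 18 = 1620.00, centroid at (115.00, 167.00).
ΣA = 9960.00 mm², ΣAX̄ = 1145400.00 mm³, ΣAȲ = 677400.00 mm³.
X̄ = 1145400.00/9960.00 = 115.00 mm; Ȳ = 677400.00/9960.00 = 68.01 mm.

X̄ = 115.00 mm, Ȳ = 68.01 mm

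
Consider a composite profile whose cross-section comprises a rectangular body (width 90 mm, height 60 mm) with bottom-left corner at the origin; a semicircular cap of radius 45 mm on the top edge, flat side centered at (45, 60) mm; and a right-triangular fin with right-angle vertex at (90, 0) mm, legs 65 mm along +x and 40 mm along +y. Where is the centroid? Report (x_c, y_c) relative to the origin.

Part | A | x̄ᵢ | ȳᵢ | A·x̄ᵢ | A·ȳᵢ
rectangular body | 5400.00 | 45.00 | 30.00 | 243000.00 | 162000.00
semicircular top | 3180.86 | 45.00 | 79.10 | 143138.82 | 251601.75
triangular fin | 1300.00 | 111.67 | 13.33 | 145166.67 | 17333.33
Σ | 9880.86 |  |  | 531305.48 | 430935.09
x_c = 531305.48 / 9880.86 = 53.77 mm
y_c = 430935.09 / 9880.86 = 43.61 mm

x_c = 53.77 mm, y_c = 43.61 mm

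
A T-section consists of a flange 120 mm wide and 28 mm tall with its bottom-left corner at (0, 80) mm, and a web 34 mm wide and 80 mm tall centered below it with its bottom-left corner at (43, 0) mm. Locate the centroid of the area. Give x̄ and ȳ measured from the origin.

web: A = 34 × 80 = 2720.00, centroid at (60.00, 40.00).
flange: A = 120 × 28 = 3360.00, centroid at (60.00, 94.00).
ΣA = 6080.00 mm²
ΣAx̄ = (2720.00)(60.00) + (3360.00)(60.00) = 364800.00 mm³
ΣAȳ = (2720.00)(40.00) + (3360.00)(94.00) = 424640.00 mm³
x̄ = 364800.00 / 6080.00 = 60.00 mm
ȳ = 424640.00 / 6080.00 = 69.84 mm

x̄ = 60.00 mm, ȳ = 69.84 mm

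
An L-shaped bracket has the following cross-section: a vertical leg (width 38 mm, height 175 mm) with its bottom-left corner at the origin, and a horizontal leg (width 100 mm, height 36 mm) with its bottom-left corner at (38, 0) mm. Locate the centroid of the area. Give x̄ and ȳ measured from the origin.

x̄ = 43.23 mm, ȳ = 63.09 mm

vertical leg: A = 38 × 175 = 6650.00, centroid at (19.00, 87.50).
horizontal leg: A = 100 × 36 = 3600.00, centroid at (88.00, 18.00).
ΣA = 10250.00 mm², ΣAx̄ = 443150.00 mm³, ΣAȳ = 646675.00 mm³.
x̄ = 443150.00/10250.00 = 43.23 mm; ȳ = 646675.00/10250.00 = 63.09 mm.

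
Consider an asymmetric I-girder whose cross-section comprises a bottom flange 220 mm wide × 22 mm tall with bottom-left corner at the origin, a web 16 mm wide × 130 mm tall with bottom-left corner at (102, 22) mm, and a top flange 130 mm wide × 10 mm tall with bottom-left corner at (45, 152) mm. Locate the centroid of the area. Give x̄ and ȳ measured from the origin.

Part | A | x̄ᵢ | ȳᵢ | A·x̄ᵢ | A·ȳᵢ
bottom flange | 4840.00 | 110.00 | 11.00 | 532400.00 | 53240.00
web | 2080.00 | 110.00 | 87.00 | 228800.00 | 180960.00
top flange | 1300.00 | 110.00 | 157.00 | 143000.00 | 204100.00
Σ | 8220.00 |  |  | 904200.00 | 438300.00
x̄ = 904200.00 / 8220.00 = 110.00 mm
ȳ = 438300.00 / 8220.00 = 53.32 mm

x̄ = 110.00 mm, ȳ = 53.32 mm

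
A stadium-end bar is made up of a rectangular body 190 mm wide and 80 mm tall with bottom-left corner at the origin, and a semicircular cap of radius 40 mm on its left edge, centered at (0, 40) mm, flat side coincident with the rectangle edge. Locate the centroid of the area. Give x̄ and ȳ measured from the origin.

x̄ = 79.11 mm, ȳ = 40.00 mm

Part | A | x̄ᵢ | ȳᵢ | A·x̄ᵢ | A·ȳᵢ
rectangular body | 15200.00 | 95.00 | 40.00 | 1444000.00 | 608000.00
semicircular end | 2513.27 | -16.98 | 40.00 | -42666.67 | 100530.96
Σ | 17713.27 |  |  | 1401333.33 | 708530.96
x̄ = 1401333.33 / 17713.27 = 79.11 mm
ȳ = 708530.96 / 17713.27 = 40.00 mm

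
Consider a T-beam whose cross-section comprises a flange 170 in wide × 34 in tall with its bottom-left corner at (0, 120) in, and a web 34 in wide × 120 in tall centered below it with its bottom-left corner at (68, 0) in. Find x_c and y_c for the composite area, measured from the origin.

Part | A | x̄ᵢ | ȳᵢ | A·x̄ᵢ | A·ȳᵢ
web | 4080.00 | 85.00 | 60.00 | 346800.00 | 244800.00
flange | 5780.00 | 85.00 | 137.00 | 491300.00 | 791860.00
Σ | 9860.00 |  |  | 838100.00 | 1036660.00
x_c = 838100.00 / 9860.00 = 85.00 in
y_c = 1036660.00 / 9860.00 = 105.14 in

x_c = 85.00 in, y_c = 105.14 in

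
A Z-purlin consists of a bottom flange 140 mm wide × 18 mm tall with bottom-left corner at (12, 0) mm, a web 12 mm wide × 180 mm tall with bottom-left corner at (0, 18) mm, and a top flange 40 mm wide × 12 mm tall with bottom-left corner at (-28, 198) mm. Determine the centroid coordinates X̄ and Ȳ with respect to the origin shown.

bottom flange: A = 140 × 18 = 2520.00, centroid at (82.00, 9.00).
web: A = 12 × 180 = 2160.00, centroid at (6.00, 108.00).
top flange: A = 40 × 12 = 480.00, centroid at (-8.00, 204.00).
ΣA = 5160.00 mm², ΣAX̄ = 215760.00 mm³, ΣAȲ = 353880.00 mm³.
X̄ = 215760.00/5160.00 = 41.81 mm; Ȳ = 353880.00/5160.00 = 68.58 mm.

X̄ = 41.81 mm, Ȳ = 68.58 mm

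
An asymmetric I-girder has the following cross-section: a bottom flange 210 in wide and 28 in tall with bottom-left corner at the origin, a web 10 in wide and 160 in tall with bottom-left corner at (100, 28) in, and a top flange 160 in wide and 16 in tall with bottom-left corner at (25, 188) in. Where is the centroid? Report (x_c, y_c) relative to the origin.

bottom flange: A = 210 × 28 = 5880.00, centroid at (105.00, 14.00).
web: A = 10 × 160 = 1600.00, centroid at (105.00, 108.00).
top flange: A = 160 × 16 = 2560.00, centroid at (105.00, 196.00).
ΣA = 10040.00 in², ΣAx_c = 1054200.00 in³, ΣAy_c = 756880.00 in³.
x_c = 1054200.00/10040.00 = 105.00 in; y_c = 756880.00/10040.00 = 75.39 in.

x_c = 105.00 in, y_c = 75.39 in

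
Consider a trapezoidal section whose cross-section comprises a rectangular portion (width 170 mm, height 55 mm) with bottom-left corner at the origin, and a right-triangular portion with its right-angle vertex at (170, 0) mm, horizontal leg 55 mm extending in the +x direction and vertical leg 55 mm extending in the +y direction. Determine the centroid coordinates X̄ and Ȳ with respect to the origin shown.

X̄ = 99.39 mm, Ȳ = 26.22 mm

Part | A | x̄ᵢ | ȳᵢ | A·x̄ᵢ | A·ȳᵢ
rectangular portion | 9350.00 | 85.00 | 27.50 | 794750.00 | 257125.00
triangular portion | 1512.50 | 188.33 | 18.33 | 284854.17 | 27729.17
Σ | 10862.50 |  |  | 1079604.17 | 284854.17
X̄ = 1079604.17 / 10862.50 = 99.39 mm
Ȳ = 284854.17 / 10862.50 = 26.22 mm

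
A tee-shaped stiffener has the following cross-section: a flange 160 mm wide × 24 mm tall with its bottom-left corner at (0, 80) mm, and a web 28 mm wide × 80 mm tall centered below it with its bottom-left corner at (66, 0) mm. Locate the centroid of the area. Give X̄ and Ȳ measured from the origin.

X̄ = 80.00 mm, Ȳ = 72.84 mm

Part | A | x̄ᵢ | ȳᵢ | A·x̄ᵢ | A·ȳᵢ
web | 2240.00 | 80.00 | 40.00 | 179200.00 | 89600.00
flange | 3840.00 | 80.00 | 92.00 | 307200.00 | 353280.00
Σ | 6080.00 |  |  | 486400.00 | 442880.00
X̄ = 486400.00 / 6080.00 = 80.00 mm
Ȳ = 442880.00 / 6080.00 = 72.84 mm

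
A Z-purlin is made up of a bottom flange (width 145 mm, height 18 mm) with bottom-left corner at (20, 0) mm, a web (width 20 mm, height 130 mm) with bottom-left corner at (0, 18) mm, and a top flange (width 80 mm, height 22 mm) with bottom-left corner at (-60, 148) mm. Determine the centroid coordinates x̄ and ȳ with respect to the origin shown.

Part | A | x̄ᵢ | ȳᵢ | A·x̄ᵢ | A·ȳᵢ
bottom flange | 2610.00 | 92.50 | 9.00 | 241425.00 | 23490.00
web | 2600.00 | 10.00 | 83.00 | 26000.00 | 215800.00
top flange | 1760.00 | -20.00 | 159.00 | -35200.00 | 279840.00
Σ | 6970.00 |  |  | 232225.00 | 519130.00
x̄ = 232225.00 / 6970.00 = 33.32 mm
ȳ = 519130.00 / 6970.00 = 74.48 mm

x̄ = 33.32 mm, ȳ = 74.48 mm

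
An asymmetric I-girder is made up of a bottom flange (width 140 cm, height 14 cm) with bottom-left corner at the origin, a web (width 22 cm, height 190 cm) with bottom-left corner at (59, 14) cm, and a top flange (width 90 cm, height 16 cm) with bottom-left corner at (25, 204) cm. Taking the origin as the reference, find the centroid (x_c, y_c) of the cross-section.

Part | A | x̄ᵢ | ȳᵢ | A·x̄ᵢ | A·ȳᵢ
bottom flange | 1960.00 | 70.00 | 7.00 | 137200.00 | 13720.00
web | 4180.00 | 70.00 | 109.00 | 292600.00 | 455620.00
top flange | 1440.00 | 70.00 | 212.00 | 100800.00 | 305280.00
Σ | 7580.00 |  |  | 530600.00 | 774620.00
x_c = 530600.00 / 7580.00 = 70.00 cm
y_c = 774620.00 / 7580.00 = 102.19 cm

x_c = 70.00 cm, y_c = 102.19 cm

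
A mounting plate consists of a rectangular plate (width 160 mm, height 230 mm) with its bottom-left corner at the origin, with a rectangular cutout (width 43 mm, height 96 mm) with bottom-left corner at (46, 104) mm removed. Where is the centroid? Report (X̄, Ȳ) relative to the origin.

plate: A = 160 × 230 = 36800.00, centroid at (80.00, 115.00).
hole: A = −(43 × 96) = -4128.00, centroid at (67.50, 152.00).
ΣA = 32672.00 mm², ΣAX̄ = 2665360.00 mm³, ΣAȲ = 3604544.00 mm³.
X̄ = 2665360.00/32672.00 = 81.58 mm; Ȳ = 3604544.00/32672.00 = 110.33 mm.

X̄ = 81.58 mm, Ȳ = 110.33 mm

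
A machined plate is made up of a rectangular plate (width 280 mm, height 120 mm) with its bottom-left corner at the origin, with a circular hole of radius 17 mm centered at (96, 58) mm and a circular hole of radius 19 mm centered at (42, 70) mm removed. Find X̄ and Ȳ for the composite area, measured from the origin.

X̄ = 144.79 mm, Ȳ = 59.70 mm

plate: A = 280 × 120 = 33600.00, centroid at (140.00, 60.00).
hole 1: A = −π·17² = -907.92, centroid at (96.00, 58.00).
hole 2: A = −π·19² = -1134.11, centroid at (42.00, 70.00).
ΣA = 31557.96 mm²
ΣAX̄ = (33600.00)(140.00) + (-907.92)(96.00) + (-1134.11)(42.00) = 4569206.83 mm³
ΣAȲ = (33600.00)(60.00) + (-907.92)(58.00) + (-1134.11)(70.00) = 1883952.58 mm³
X̄ = 4569206.83 / 31557.96 = 144.79 mm
Ȳ = 1883952.58 / 31557.96 = 59.70 mm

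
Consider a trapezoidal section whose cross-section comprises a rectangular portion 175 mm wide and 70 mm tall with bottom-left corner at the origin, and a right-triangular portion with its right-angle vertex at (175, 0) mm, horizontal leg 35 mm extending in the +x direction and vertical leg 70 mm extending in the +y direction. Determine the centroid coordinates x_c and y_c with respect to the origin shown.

rectangular portion: A = 175 × 70 = 12250.00, centroid at (87.50, 35.00).
triangular portion: A = ½·35·70 = 1225.00, centroid at (186.67, 23.33).
ΣA = 13475.00 mm²
ΣAx_c = (12250.00)(87.50) + (1225.00)(186.67) = 1300541.67 mm³
ΣAy_c = (12250.00)(35.00) + (1225.00)(23.33) = 457333.33 mm³
x_c = 1300541.67 / 13475.00 = 96.52 mm
y_c = 457333.33 / 13475.00 = 33.94 mm

x_c = 96.52 mm, y_c = 33.94 mm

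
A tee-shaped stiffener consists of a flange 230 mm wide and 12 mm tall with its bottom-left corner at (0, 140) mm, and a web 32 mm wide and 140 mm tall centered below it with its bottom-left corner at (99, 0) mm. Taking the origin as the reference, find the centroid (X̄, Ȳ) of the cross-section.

web: A = 32 × 140 = 4480.00, centroid at (115.00, 70.00).
flange: A = 230 × 12 = 2760.00, centroid at (115.00, 146.00).
ΣA = 7240.00 mm²
ΣAX̄ = (4480.00)(115.00) + (2760.00)(115.00) = 832600.00 mm³
ΣAȲ = (4480.00)(70.00) + (2760.00)(146.00) = 716560.00 mm³
X̄ = 832600.00 / 7240.00 = 115.00 mm
Ȳ = 716560.00 / 7240.00 = 98.97 mm

X̄ = 115.00 mm, Ȳ = 98.97 mm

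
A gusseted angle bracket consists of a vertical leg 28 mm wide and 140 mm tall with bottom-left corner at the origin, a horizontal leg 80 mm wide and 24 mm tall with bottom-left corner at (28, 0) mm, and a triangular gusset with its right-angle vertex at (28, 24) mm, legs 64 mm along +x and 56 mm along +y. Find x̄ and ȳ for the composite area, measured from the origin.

vertical leg: A = 28 × 140 = 3920.00, centroid at (14.00, 70.00).
horizontal leg: A = 80 × 24 = 1920.00, centroid at (68.00, 12.00).
gusset: A = ½·64·56 = 1792.00, centroid at (49.33, 42.67).
ΣA = 7632.00 mm², ΣAx̄ = 273845.33 mm³, ΣAȳ = 373898.67 mm³.
x̄ = 273845.33/7632.00 = 35.88 mm; ȳ = 373898.67/7632.00 = 48.99 mm.

x̄ = 35.88 mm, ȳ = 48.99 mm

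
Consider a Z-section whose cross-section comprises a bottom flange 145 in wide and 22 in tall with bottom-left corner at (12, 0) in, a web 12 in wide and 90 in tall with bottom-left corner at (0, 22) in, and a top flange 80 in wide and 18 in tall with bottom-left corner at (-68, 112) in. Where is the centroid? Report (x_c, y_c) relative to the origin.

x_c = 41.28 in, y_c = 49.33 in

Part | A | x̄ᵢ | ȳᵢ | A·x̄ᵢ | A·ȳᵢ
bottom flange | 3190.00 | 84.50 | 11.00 | 269555.00 | 35090.00
web | 1080.00 | 6.00 | 67.00 | 6480.00 | 72360.00
top flange | 1440.00 | -28.00 | 121.00 | -40320.00 | 174240.00
Σ | 5710.00 |  |  | 235715.00 | 281690.00
x_c = 235715.00 / 5710.00 = 41.28 in
y_c = 281690.00 / 5710.00 = 49.33 in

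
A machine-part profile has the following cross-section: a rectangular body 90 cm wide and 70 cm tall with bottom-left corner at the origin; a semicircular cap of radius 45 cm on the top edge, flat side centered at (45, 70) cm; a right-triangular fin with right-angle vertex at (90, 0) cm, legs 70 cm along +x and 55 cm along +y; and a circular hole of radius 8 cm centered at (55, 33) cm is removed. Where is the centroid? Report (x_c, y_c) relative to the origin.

rectangular body: A = 90 × 70 = 6300.00, centroid at (45.00, 35.00).
semicircular top: A = ½π·45² = 3180.86, centroid at (45.00, 89.10).
triangular fin: A = ½·70·55 = 1925.00, centroid at (113.33, 18.33).
hole: A = −π·8² = -201.06, centroid at (55.00, 33.00).
ΣA = 11204.80 cm²
ΣAx_c = (6300.00)(45.00) + (3180.86)(45.00) + (1925.00)(113.33) + (-201.06)(55.00) = 633747.08 cm³
ΣAy_c = (6300.00)(35.00) + (3180.86)(89.10) + (1925.00)(18.33) + (-201.06)(33.00) = 532567.00 cm³
x_c = 633747.08 / 11204.80 = 56.56 cm
y_c = 532567.00 / 11204.80 = 47.53 cm

x_c = 56.56 cm, y_c = 47.53 cm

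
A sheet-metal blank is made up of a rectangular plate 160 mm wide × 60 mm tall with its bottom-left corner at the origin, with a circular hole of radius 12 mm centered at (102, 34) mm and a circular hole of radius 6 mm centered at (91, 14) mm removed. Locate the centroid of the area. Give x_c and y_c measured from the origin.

x_c = 78.76 mm, y_c = 30.00 mm

plate: A = 160 × 60 = 9600.00, centroid at (80.00, 30.00).
hole 1: A = −π·12² = -452.39, centroid at (102.00, 34.00).
hole 2: A = −π·6² = -113.10, centroid at (91.00, 14.00).
ΣA = 9034.51 mm², ΣAx_c = 711564.43 mm³, ΣAy_c = 271035.40 mm³.
x_c = 711564.43/9034.51 = 78.76 mm; y_c = 271035.40/9034.51 = 30.00 mm.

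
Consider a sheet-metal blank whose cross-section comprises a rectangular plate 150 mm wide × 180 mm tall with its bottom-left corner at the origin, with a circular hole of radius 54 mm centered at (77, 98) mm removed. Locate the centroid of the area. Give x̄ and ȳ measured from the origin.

plate: A = 150 × 180 = 27000.00, centroid at (75.00, 90.00).
hole: A = −π·54² = -9160.88, centroid at (77.00, 98.00).
ΣA = 17839.12 mm², ΣAx̄ = 1319611.92 mm³, ΣAȳ = 1532233.35 mm³.
x̄ = 1319611.92/17839.12 = 73.97 mm; ȳ = 1532233.35/17839.12 = 85.89 mm.

x̄ = 73.97 mm, ȳ = 85.89 mm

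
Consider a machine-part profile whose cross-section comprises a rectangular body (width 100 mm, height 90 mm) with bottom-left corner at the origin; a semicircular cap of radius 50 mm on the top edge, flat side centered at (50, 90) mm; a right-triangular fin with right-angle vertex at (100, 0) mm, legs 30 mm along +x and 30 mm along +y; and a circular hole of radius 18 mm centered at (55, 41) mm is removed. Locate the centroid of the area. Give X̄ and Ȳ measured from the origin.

Part | A | x̄ᵢ | ȳᵢ | A·x̄ᵢ | A·ȳᵢ
rectangular body | 9000.00 | 50.00 | 45.00 | 450000.00 | 405000.00
semicircular top | 3926.99 | 50.00 | 111.22 | 196349.54 | 436762.51
triangular fin | 450.00 | 110.00 | 10.00 | 49500.00 | 4500.00
hole | -1017.88 | 55.00 | 41.00 | -55983.18 | -41732.92
Σ | 12359.11 |  |  | 639866.36 | 804529.59
X̄ = 639866.36 / 12359.11 = 51.77 mm
Ȳ = 804529.59 / 12359.11 = 65.10 mm

X̄ = 51.77 mm, Ȳ = 65.10 mm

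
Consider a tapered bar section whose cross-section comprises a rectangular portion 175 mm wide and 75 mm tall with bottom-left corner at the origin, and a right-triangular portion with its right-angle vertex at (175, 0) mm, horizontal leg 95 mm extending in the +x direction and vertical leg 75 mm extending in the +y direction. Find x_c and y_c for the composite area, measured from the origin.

rectangular portion: A = 175 × 75 = 13125.00, centroid at (87.50, 37.50).
triangular portion: A = ½·95·75 = 3562.50, centroid at (206.67, 25.00).
ΣA = 16687.50 mm², ΣAx_c = 1884687.50 mm³, ΣAy_c = 581250.00 mm³.
x_c = 1884687.50/16687.50 = 112.94 mm; y_c = 581250.00/16687.50 = 34.83 mm.

x_c = 112.94 mm, y_c = 34.83 mm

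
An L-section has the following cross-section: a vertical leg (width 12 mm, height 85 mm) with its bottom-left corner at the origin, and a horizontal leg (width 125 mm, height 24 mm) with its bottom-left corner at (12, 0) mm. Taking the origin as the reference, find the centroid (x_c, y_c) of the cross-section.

vertical leg: A = 12 × 85 = 1020.00, centroid at (6.00, 42.50).
horizontal leg: A = 125 × 24 = 3000.00, centroid at (74.50, 12.00).
ΣA = 4020.00 mm², ΣAx_c = 229620.00 mm³, ΣAy_c = 79350.00 mm³.
x_c = 229620.00/4020.00 = 57.12 mm; y_c = 79350.00/4020.00 = 19.74 mm.

x_c = 57.12 mm, y_c = 19.74 mm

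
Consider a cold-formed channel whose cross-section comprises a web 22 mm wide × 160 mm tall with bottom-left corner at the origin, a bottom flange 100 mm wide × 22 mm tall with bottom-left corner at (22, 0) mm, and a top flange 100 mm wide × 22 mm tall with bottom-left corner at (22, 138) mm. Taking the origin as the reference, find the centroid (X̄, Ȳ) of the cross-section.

X̄ = 44.89 mm, Ȳ = 80.00 mm

web: A = 22 × 160 = 3520.00, centroid at (11.00, 80.00).
bottom flange: A = 100 × 22 = 2200.00, centroid at (72.00, 11.00).
top flange: A = 100 × 22 = 2200.00, centroid at (72.00, 149.00).
ΣA = 7920.00 mm²
ΣAX̄ = (3520.00)(11.00) + (2200.00)(72.00) + (2200.00)(72.00) = 355520.00 mm³
ΣAȲ = (3520.00)(80.00) + (2200.00)(11.00) + (2200.00)(149.00) = 633600.00 mm³
X̄ = 355520.00 / 7920.00 = 44.89 mm
Ȳ = 633600.00 / 7920.00 = 80.00 mm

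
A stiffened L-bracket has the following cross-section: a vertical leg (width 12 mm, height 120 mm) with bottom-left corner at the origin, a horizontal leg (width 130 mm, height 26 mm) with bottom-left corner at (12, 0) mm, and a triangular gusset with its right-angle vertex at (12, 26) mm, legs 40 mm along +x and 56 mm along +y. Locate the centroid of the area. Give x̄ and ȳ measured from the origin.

x̄ = 50.05 mm, ȳ = 30.36 mm

vertical leg: A = 12 × 120 = 1440.00, centroid at (6.00, 60.00).
horizontal leg: A = 130 × 26 = 3380.00, centroid at (77.00, 13.00).
gusset: A = ½·40·56 = 1120.00, centroid at (25.33, 44.67).
ΣA = 5940.00 mm², ΣAx̄ = 297273.33 mm³, ΣAȳ = 180366.67 mm³.
x̄ = 297273.33/5940.00 = 50.05 mm; ȳ = 180366.67/5940.00 = 30.36 mm.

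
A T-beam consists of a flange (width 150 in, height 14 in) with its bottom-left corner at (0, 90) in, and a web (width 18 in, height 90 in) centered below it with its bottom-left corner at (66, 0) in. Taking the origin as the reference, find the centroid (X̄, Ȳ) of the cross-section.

X̄ = 75.00 in, Ȳ = 74.35 in

web: A = 18 × 90 = 1620.00, centroid at (75.00, 45.00).
flange: A = 150 × 14 = 2100.00, centroid at (75.00, 97.00).
ΣA = 3720.00 in²
ΣAX̄ = (1620.00)(75.00) + (2100.00)(75.00) = 279000.00 in³
ΣAȲ = (1620.00)(45.00) + (2100.00)(97.00) = 276600.00 in³
X̄ = 279000.00 / 3720.00 = 75.00 in
Ȳ = 276600.00 / 3720.00 = 74.35 in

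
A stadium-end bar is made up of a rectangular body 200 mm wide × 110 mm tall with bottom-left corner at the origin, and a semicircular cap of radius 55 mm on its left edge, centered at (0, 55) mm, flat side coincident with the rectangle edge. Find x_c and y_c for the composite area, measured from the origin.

x_c = 78.09 mm, y_c = 55.00 mm

rectangular body: A = 200 × 110 = 22000.00, centroid at (100.00, 55.00).
semicircular end: A = ½π·55² = 4751.66, centroid at (-23.34, 55.00).
ΣA = 26751.66 mm², ΣAx_c = 2089083.33 mm³, ΣAy_c = 1471341.24 mm³.
x_c = 2089083.33/26751.66 = 78.09 mm; y_c = 1471341.24/26751.66 = 55.00 mm.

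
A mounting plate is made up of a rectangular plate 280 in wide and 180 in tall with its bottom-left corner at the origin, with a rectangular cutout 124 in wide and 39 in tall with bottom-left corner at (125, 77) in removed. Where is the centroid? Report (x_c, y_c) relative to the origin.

plate: A = 280 × 180 = 50400.00, centroid at (140.00, 90.00).
hole: A = −(124 × 39) = -4836.00, centroid at (187.00, 96.50).
ΣA = 45564.00 in²
ΣAx_c = (50400.00)(140.00) + (-4836.00)(187.00) = 6151668.00 in³
ΣAy_c = (50400.00)(90.00) + (-4836.00)(96.50) = 4069326.00 in³
x_c = 6151668.00 / 45564.00 = 135.01 in
y_c = 4069326.00 / 45564.00 = 89.31 in

x_c = 135.01 in, y_c = 89.31 in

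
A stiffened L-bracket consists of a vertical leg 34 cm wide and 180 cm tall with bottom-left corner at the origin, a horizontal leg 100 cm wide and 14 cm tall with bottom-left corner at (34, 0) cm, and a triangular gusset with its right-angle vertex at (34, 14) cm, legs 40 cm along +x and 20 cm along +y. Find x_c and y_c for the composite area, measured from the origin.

vertical leg: A = 34 × 180 = 6120.00, centroid at (17.00, 90.00).
horizontal leg: A = 100 × 14 = 1400.00, centroid at (84.00, 7.00).
gusset: A = ½·40·20 = 400.00, centroid at (47.33, 20.67).
ΣA = 7920.00 cm², ΣAx_c = 240573.33 cm³, ΣAy_c = 568866.67 cm³.
x_c = 240573.33/7920.00 = 30.38 cm; y_c = 568866.67/7920.00 = 71.83 cm.

x_c = 30.38 cm, y_c = 71.83 cm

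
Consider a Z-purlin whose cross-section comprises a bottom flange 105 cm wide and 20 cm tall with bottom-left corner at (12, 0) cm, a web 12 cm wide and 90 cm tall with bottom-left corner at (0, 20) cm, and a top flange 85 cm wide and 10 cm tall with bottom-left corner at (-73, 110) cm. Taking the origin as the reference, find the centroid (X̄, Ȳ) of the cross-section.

X̄ = 28.79 cm, Ȳ = 46.89 cm

bottom flange: A = 105 × 20 = 2100.00, centroid at (64.50, 10.00).
web: A = 12 × 90 = 1080.00, centroid at (6.00, 65.00).
top flange: A = 85 × 10 = 850.00, centroid at (-30.50, 115.00).
ΣA = 4030.00 cm², ΣAX̄ = 116005.00 cm³, ΣAȲ = 188950.00 cm³.
X̄ = 116005.00/4030.00 = 28.79 cm; Ȳ = 188950.00/4030.00 = 46.89 cm.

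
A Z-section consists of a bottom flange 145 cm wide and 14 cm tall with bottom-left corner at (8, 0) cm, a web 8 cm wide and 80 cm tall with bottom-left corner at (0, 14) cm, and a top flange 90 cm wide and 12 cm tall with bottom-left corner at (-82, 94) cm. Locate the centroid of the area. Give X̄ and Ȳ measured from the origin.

Part | A | x̄ᵢ | ȳᵢ | A·x̄ᵢ | A·ȳᵢ
bottom flange | 2030.00 | 80.50 | 7.00 | 163415.00 | 14210.00
web | 640.00 | 4.00 | 54.00 | 2560.00 | 34560.00
top flange | 1080.00 | -37.00 | 100.00 | -39960.00 | 108000.00
Σ | 3750.00 |  |  | 126015.00 | 156770.00
X̄ = 126015.00 / 3750.00 = 33.60 cm
Ȳ = 156770.00 / 3750.00 = 41.81 cm

X̄ = 33.60 cm, Ȳ = 41.81 cm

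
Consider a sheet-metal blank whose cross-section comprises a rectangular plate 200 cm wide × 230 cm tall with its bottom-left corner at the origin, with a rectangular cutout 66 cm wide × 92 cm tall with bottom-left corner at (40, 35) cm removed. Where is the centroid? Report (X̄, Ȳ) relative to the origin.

plate: A = 200 × 230 = 46000.00, centroid at (100.00, 115.00).
hole: A = −(66 × 92) = -6072.00, centroid at (73.00, 81.00).
ΣA = 39928.00 cm²
ΣAX̄ = (46000.00)(100.00) + (-6072.00)(73.00) = 4156744.00 cm³
ΣAȲ = (46000.00)(115.00) + (-6072.00)(81.00) = 4798168.00 cm³
X̄ = 4156744.00 / 39928.00 = 104.11 cm
Ȳ = 4798168.00 / 39928.00 = 120.17 cm

X̄ = 104.11 cm, Ȳ = 120.17 cm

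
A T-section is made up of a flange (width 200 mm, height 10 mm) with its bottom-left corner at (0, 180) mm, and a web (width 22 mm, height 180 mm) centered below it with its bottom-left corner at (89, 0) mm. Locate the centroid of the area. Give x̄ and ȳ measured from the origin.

web: A = 22 × 180 = 3960.00, centroid at (100.00, 90.00).
flange: A = 200 × 10 = 2000.00, centroid at (100.00, 185.00).
ΣA = 5960.00 mm²
ΣAx̄ = (3960.00)(100.00) + (2000.00)(100.00) = 596000.00 mm³
ΣAȳ = (3960.00)(90.00) + (2000.00)(185.00) = 726400.00 mm³
x̄ = 596000.00 / 5960.00 = 100.00 mm
ȳ = 726400.00 / 5960.00 = 121.88 mm

x̄ = 100.00 mm, ȳ = 121.88 mm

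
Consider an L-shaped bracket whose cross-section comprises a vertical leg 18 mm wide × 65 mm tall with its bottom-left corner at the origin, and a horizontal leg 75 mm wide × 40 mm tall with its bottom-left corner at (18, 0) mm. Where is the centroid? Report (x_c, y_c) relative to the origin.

x_c = 42.45 mm, y_c = 23.51 mm

vertical leg: A = 18 × 65 = 1170.00, centroid at (9.00, 32.50).
horizontal leg: A = 75 × 40 = 3000.00, centroid at (55.50, 20.00).
ΣA = 4170.00 mm²
ΣAx_c = (1170.00)(9.00) + (3000.00)(55.50) = 177030.00 mm³
ΣAy_c = (1170.00)(32.50) + (3000.00)(20.00) = 98025.00 mm³
x_c = 177030.00 / 4170.00 = 42.45 mm
y_c = 98025.00 / 4170.00 = 23.51 mm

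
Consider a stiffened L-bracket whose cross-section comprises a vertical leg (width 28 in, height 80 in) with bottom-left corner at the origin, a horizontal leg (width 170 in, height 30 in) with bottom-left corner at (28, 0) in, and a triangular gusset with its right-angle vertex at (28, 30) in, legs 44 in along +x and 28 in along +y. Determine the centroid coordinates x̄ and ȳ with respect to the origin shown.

Part | A | x̄ᵢ | ȳᵢ | A·x̄ᵢ | A·ȳᵢ
vertical leg | 2240.00 | 14.00 | 40.00 | 31360.00 | 89600.00
horizontal leg | 5100.00 | 113.00 | 15.00 | 576300.00 | 76500.00
gusset | 616.00 | 42.67 | 39.33 | 26282.67 | 24229.33
Σ | 7956.00 |  |  | 633942.67 | 190329.33
x̄ = 633942.67 / 7956.00 = 79.68 in
ȳ = 190329.33 / 7956.00 = 23.92 in

x̄ = 79.68 in, ȳ = 23.92 in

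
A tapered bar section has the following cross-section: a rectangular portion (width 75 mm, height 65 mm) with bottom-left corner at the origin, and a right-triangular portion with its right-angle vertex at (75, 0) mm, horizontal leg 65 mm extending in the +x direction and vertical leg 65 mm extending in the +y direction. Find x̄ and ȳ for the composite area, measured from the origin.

Part | A | x̄ᵢ | ȳᵢ | A·x̄ᵢ | A·ȳᵢ
rectangular portion | 4875.00 | 37.50 | 32.50 | 182812.50 | 158437.50
triangular portion | 2112.50 | 96.67 | 21.67 | 204208.33 | 45770.83
Σ | 6987.50 |  |  | 387020.83 | 204208.33
x̄ = 387020.83 / 6987.50 = 55.39 mm
ȳ = 204208.33 / 6987.50 = 29.22 mm

x̄ = 55.39 mm, ȳ = 29.22 mm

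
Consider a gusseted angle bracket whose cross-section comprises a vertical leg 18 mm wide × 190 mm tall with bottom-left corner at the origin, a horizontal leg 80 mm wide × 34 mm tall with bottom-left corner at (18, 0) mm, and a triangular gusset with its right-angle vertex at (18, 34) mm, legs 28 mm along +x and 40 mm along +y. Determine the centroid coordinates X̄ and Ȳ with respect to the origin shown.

Part | A | x̄ᵢ | ȳᵢ | A·x̄ᵢ | A·ȳᵢ
vertical leg | 3420.00 | 9.00 | 95.00 | 30780.00 | 324900.00
horizontal leg | 2720.00 | 58.00 | 17.00 | 157760.00 | 46240.00
gusset | 560.00 | 27.33 | 47.33 | 15306.67 | 26506.67
Σ | 6700.00 |  |  | 203846.67 | 397646.67
X̄ = 203846.67 / 6700.00 = 30.42 mm
Ȳ = 397646.67 / 6700.00 = 59.35 mm

X̄ = 30.42 mm, Ȳ = 59.35 mm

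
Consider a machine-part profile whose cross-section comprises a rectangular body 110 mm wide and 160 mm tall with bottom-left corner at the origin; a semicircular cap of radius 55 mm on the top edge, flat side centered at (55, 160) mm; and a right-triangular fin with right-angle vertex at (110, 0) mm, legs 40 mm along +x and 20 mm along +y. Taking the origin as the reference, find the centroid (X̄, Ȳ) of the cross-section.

X̄ = 56.20 mm, Ȳ = 100.29 mm

rectangular body: A = 110 × 160 = 17600.00, centroid at (55.00, 80.00).
semicircular top: A = ½π·55² = 4751.66, centroid at (55.00, 183.34).
triangular fin: A = ½·40·20 = 400.00, centroid at (123.33, 6.67).
ΣA = 22751.66 mm²
ΣAX̄ = (17600.00)(55.00) + (4751.66)(55.00) + (400.00)(123.33) = 1278674.57 mm³
ΣAȲ = (17600.00)(80.00) + (4751.66)(183.34) + (400.00)(6.67) = 2281848.76 mm³
X̄ = 1278674.57 / 22751.66 = 56.20 mm
Ȳ = 2281848.76 / 22751.66 = 100.29 mm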